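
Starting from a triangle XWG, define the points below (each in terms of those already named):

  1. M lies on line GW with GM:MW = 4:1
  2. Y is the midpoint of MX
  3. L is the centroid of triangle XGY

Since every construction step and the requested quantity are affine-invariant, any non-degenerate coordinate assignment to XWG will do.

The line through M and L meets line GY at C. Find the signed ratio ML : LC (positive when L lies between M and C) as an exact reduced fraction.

ML:LC = -4

Work in coordinates with X = (0, 0), W = (1, 0), G = (0, 1).
1. M lies on line GW with GM:MW = 4:1 ⇒ M = (4/5, 1/5)
2. Y is the midpoint of MX ⇒ Y = (2/5, 1/10)
3. L is the centroid of triangle XGY ⇒ L = (2/15, 11/30)
line ML meets GY at C = (3/10, 13/40)
L = M + t·(C−M) with t = 4/3, so ML:LC = 4/3:-1/3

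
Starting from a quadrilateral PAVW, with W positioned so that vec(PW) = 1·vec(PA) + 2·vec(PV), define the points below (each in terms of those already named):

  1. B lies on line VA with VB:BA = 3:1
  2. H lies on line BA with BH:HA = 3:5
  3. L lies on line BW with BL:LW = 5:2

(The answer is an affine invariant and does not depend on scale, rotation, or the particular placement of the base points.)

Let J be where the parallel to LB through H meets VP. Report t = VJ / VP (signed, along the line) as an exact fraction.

t = 27/4

Choose coordinates P = (0, 0), A = (1, 0), V = (0, 1), W = (1, 2).
1. B lies on line VA with VB:BA = 3:1 ⇒ B = (3/4, 1/4)
2. H lies on line BA with BH:HA = 3:5 ⇒ H = (27/32, 5/32)
3. L lies on line BW with BL:LW = 5:2 ⇒ L = (13/14, 3/2)
through H parallel to LB: direction (-5/28, -5/4); meets VP at J = (0, -23/4)
J = V + t·(P−V) with t = 27/4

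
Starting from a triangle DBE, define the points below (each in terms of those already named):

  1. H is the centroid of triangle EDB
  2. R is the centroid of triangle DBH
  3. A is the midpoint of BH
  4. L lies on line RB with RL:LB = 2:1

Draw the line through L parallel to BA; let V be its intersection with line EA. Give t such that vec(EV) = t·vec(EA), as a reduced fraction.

t = 10/9

Set D = (0, 0), B = (1, 0), E = (0, 1); any affine frame gives the same invariant.
1. H is the centroid of triangle EDB ⇒ H = (1/3, 1/3)
2. R is the centroid of triangle DBH ⇒ R = (4/9, 1/9)
3. A is the midpoint of BH ⇒ A = (2/3, 1/6)
4. L lies on line RB with RL:LB = 2:1 ⇒ L = (22/27, 1/27)
through L parallel to BA: direction (-1/3, 1/6); meets EA at V = (20/27, 2/27)
V = E + t·(A−E) with t = 10/9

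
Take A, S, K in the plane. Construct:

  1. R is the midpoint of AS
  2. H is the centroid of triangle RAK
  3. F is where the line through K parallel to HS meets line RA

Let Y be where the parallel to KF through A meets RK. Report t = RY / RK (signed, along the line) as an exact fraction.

t = -1/4

Set A = (0, 0), S = (1, 0), K = (0, 1); any affine frame gives the same invariant.
1. R is the midpoint of AS ⇒ R = (1/2, 0)
2. H is the centroid of triangle RAK ⇒ H = (1/6, 1/3)
3. F is where the line through K parallel to HS meets line RA ⇒ F = (5/2, 0)
through A parallel to KF: direction (5/2, -1); meets RK at Y = (5/8, -1/4)
Y = R + t·(K−R) with t = -1/4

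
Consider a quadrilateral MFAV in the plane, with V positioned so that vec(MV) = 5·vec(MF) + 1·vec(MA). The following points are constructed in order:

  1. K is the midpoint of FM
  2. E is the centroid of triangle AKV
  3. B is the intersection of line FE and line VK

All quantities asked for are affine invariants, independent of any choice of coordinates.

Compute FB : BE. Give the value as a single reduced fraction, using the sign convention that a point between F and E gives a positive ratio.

FB:BE = 3/10

Set M = (0, 0), F = (1, 0), A = (0, 1), V = (5, 1); any affine frame gives the same invariant.
1. K is the midpoint of FM ⇒ K = (1/2, 0)
2. E is the centroid of triangle AKV ⇒ E = (11/6, 2/3)
3. B is the intersection of line FE and line VK ⇒ B = (31/26, 2/13)
B = F + t·(E−F) with t = 3/13, so FB:BE = t:(1−t) = 3/13:10/13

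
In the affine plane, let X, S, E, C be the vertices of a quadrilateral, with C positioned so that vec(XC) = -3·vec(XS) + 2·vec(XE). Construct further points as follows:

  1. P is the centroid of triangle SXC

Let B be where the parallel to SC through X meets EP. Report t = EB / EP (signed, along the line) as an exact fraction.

Choose coordinates X = (0, 0), S = (1, 0), E = (0, 1), C = (-3, 2).
1. P is the centroid of triangle SXC ⇒ P = (-2/3, 2/3)
through X parallel to SC: direction (-4, 2); meets EP at B = (-1, 1/2)
B = E + t·(P−E) with t = 3/2

t = 3/2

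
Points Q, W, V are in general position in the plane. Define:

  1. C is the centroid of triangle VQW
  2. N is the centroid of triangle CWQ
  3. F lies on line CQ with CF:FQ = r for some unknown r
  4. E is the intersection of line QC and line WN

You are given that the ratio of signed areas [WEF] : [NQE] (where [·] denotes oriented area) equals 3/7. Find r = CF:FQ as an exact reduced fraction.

r = 3/4

Assign Q = (0, 0), W = (1, 0), V = (0, 1) — the answer is frame-independent, so this choice is without loss of generality.
1. C is the centroid of triangle VQW ⇒ C = (1/3, 1/3)
2. N is the centroid of triangle CWQ ⇒ N = (4/9, 1/9)
3. With CF:FQ = r, write λ = r/(r+1) so F = C + λ·(Q−C); F is affine-linear in λ
4. E is the intersection of line QC and line WN ⇒ E = (1/6, 1/6)
Every point depending on F is an affine combination of F and λ-independent points, so each such coordinate is linear in λ; the λ² term in each signed area is a multiple of (Q−C)×(Q−C) = 0, so 2·[WEF] and 2·[NQE] are each linear in λ. Evaluating at λ=0 and λ=1:
  2·[WEF] = 1/3·λ − 1/6,   2·[NQE] = -1/18
So [WEF]:[NQE] = (1/3·λ − 1/6) / (-1/18). Setting this equal to 3/7:
  1/3·λ − 1/6 = 3/7·(-1/18)  ⇒  λ = 3/7
Then r = λ/(1−λ) = (3/7)/(4/7) = 3/4. Check: with r = 3/4, F = (4/21, 4/21) and [WEF]:[NQE] = 3/7 as required.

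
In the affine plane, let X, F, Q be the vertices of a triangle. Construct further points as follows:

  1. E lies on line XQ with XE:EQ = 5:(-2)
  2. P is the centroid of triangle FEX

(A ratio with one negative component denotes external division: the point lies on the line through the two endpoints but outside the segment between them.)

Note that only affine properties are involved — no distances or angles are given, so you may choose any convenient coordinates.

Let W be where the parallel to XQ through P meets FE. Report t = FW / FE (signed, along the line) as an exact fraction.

Choose coordinates X = (0, 0), F = (1, 0), Q = (0, 1).
1. E lies on line XQ with XE:EQ = 5:(-2) ⇒ E = (0, 5/3)
2. P is the centroid of triangle FEX ⇒ P = (1/3, 5/9)
through P parallel to XQ: direction (0, 1); meets FE at W = (1/3, 10/9)
W = F + t·(E−F) with t = 2/3

t = 2/3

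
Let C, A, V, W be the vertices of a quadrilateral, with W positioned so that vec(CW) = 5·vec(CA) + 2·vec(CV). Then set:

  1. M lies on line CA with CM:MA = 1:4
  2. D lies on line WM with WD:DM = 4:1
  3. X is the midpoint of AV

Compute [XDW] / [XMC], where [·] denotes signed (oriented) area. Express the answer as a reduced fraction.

Choose coordinates C = (0, 0), A = (1, 0), V = (0, 1), W = (5, 2).
1. M lies on line CA with CM:MA = 1:4 ⇒ M = (1/5, 0)
2. D lies on line WM with WD:DM = 4:1 ⇒ D = (29/25, 2/5)
3. X is the midpoint of AV ⇒ X = (1/2, 1/2)
2·[XDW] = 36/25, 2·[XMC] = -1/10
[XDW]:[XMC] = 36/25:-1/10 = -72/5

[XDW]:[XMC] = -72/5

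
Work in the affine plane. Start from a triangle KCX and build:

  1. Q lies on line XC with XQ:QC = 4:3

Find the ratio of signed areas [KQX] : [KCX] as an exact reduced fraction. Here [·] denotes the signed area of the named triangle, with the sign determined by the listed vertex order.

Choose coordinates K = (0, 0), C = (1, 0), X = (0, 1).
1. Q lies on line XC with XQ:QC = 4:3 ⇒ Q = (4/7, 3/7)
2·[KQX] = 4/7, 2·[KCX] = 1
[KQX]:[KCX] = 4/7:1 = 4/7

[KQX]:[KCX] = 4/7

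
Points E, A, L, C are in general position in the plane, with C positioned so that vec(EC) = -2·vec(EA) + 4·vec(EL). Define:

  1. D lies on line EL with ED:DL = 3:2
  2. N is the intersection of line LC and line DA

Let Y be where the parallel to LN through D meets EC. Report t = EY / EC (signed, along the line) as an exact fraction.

t = 3/5

Choose coordinates E = (0, 0), A = (1, 0), L = (0, 1), C = (-2, 4).
1. D lies on line EL with ED:DL = 3:2 ⇒ D = (0, 3/5)
2. N is the intersection of line LC and line DA ⇒ N = (4/9, 1/3)
through D parallel to LN: direction (4/9, -2/3); meets EC at Y = (-6/5, 12/5)
Y = E + t·(C−E) with t = 3/5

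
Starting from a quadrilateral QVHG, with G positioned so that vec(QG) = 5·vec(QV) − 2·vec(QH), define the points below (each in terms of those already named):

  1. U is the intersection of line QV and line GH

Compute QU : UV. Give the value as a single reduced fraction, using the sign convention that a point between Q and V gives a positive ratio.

Choose coordinates Q = (0, 0), V = (1, 0), H = (0, 1), G = (5, -2).
1. U is the intersection of line QV and line GH ⇒ U = (5/3, 0)
U = Q + t·(V−Q) with t = 5/3, so QU:UV = t:(1−t) = 5/3:-2/3

QU:UV = -5/2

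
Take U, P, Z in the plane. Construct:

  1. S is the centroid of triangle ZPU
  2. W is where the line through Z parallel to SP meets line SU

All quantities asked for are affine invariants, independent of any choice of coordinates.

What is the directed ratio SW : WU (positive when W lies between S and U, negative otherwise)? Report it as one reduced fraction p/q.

Choose coordinates U = (0, 0), P = (1, 0), Z = (0, 1).
1. S is the centroid of triangle ZPU ⇒ S = (1/3, 1/3)
2. W is where the line through Z parallel to SP meets line SU ⇒ W = (2/3, 2/3)
W = S + t·(U−S) with t = -1, so SW:WU = t:(1−t) = -1:2

SW:WU = -1/2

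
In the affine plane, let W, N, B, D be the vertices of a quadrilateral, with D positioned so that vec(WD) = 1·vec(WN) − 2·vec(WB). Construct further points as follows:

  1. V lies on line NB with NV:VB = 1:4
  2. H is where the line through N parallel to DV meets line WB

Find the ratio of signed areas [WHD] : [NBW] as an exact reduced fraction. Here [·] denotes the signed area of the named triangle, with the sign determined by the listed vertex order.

[WHD]:[NBW] = -11

Choose coordinates W = (0, 0), N = (1, 0), B = (0, 1), D = (1, -2).
1. V lies on line NB with NV:VB = 1:4 ⇒ V = (4/5, 1/5)
2. H is where the line through N parallel to DV meets line WB ⇒ H = (0, 11)
2·[WHD] = -11, 2·[NBW] = 1
[WHD]:[NBW] = -11:1 = -11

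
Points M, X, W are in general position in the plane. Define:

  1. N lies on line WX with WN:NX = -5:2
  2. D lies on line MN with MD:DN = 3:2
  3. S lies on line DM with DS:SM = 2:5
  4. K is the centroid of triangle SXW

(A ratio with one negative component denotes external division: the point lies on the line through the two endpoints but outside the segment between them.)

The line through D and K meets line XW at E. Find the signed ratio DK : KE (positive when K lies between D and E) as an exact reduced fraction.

Work in coordinates with M = (0, 0), X = (1, 0), W = (0, 1).
1. N lies on line WX with WN:NX = -5:2 ⇒ N = (5/3, -2/3)
2. D lies on line MN with MD:DN = 3:2 ⇒ D = (1, -2/5)
3. S lies on line DM with DS:SM = 2:5 ⇒ S = (5/7, -2/7)
4. K is the centroid of triangle SXW ⇒ K = (4/7, 5/21)
line DK meets XW at E = (2/11, 9/11)
K = D + t·(E−D) with t = 11/21, so DK:KE = 11/21:10/21

DK:KE = 11/10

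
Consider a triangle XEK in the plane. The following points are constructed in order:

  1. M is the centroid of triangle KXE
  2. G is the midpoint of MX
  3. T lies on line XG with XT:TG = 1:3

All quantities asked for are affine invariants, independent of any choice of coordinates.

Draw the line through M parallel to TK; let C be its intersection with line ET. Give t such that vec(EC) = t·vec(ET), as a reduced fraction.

t = 15/22

Choose coordinates X = (0, 0), E = (1, 0), K = (0, 1).
1. M is the centroid of triangle KXE ⇒ M = (1/3, 1/3)
2. G is the midpoint of MX ⇒ G = (1/6, 1/6)
3. T lies on line XG with XT:TG = 1:3 ⇒ T = (1/24, 1/24)
through M parallel to TK: direction (-1/24, 23/24); meets ET at C = (61/176, 5/176)
C = E + t·(T−E) with t = 15/22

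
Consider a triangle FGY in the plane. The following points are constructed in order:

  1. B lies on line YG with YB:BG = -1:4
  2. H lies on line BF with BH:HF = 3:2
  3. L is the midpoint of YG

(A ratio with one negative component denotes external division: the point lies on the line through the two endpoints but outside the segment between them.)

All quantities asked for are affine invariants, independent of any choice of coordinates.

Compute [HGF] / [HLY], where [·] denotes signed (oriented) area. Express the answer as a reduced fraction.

Assign F = (0, 0), G = (1, 0), Y = (0, 1) — the answer is frame-independent, so this choice is without loss of generality.
1. B lies on line YG with YB:BG = -1:4 ⇒ B = (-1/3, 4/3)
2. H lies on line BF with BH:HF = 3:2 ⇒ H = (-2/15, 8/15)
3. L is the midpoint of YG ⇒ L = (1/2, 1/2)
2·[HGF] = -8/15, 2·[HLY] = 3/10
[HGF]:[HLY] = -8/15:3/10 = -16/9

[HGF]:[HLY] = -16/9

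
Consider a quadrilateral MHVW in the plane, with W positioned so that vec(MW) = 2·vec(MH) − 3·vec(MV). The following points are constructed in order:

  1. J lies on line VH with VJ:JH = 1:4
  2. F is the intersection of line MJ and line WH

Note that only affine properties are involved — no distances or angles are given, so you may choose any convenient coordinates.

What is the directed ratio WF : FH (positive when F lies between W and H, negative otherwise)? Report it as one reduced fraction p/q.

Assign M = (0, 0), H = (1, 0), V = (0, 1), W = (2, -3) — the answer is frame-independent, so this choice is without loss of generality.
1. J lies on line VH with VJ:JH = 1:4 ⇒ J = (1/5, 4/5)
2. F is the intersection of line MJ and line WH ⇒ F = (3/7, 12/7)
F = W + t·(H−W) with t = 11/7, so WF:FH = t:(1−t) = 11/7:-4/7

WF:FH = -11/4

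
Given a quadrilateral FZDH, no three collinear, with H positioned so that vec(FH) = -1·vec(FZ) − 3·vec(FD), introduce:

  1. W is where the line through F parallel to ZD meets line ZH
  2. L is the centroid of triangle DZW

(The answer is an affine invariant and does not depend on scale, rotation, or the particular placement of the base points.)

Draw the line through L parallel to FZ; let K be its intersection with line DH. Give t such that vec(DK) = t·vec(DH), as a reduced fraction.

t = 13/60

Choose coordinates F = (0, 0), Z = (1, 0), D = (0, 1), H = (-1, -3).
1. W is where the line through F parallel to ZD meets line ZH ⇒ W = (3/5, -3/5)
2. L is the centroid of triangle DZW ⇒ L = (8/15, 2/15)
through L parallel to FZ: direction (1, 0); meets DH at K = (-13/60, 2/15)
K = D + t·(H−D) with t = 13/60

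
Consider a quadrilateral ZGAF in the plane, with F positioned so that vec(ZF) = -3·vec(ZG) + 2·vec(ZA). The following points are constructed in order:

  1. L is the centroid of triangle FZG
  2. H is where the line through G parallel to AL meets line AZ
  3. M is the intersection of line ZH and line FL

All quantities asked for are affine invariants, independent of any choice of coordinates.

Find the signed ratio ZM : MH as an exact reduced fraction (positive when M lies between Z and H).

Work in coordinates with Z = (0, 0), G = (1, 0), A = (0, 1), F = (-3, 2).
1. L is the centroid of triangle FZG ⇒ L = (-2/3, 2/3)
2. H is where the line through G parallel to AL meets line AZ ⇒ H = (0, -1/2)
3. M is the intersection of line ZH and line FL ⇒ M = (0, 2/7)
M = Z + t·(H−Z) with t = -4/7, so ZM:MH = t:(1−t) = -4/7:11/7

ZM:MH = -4/11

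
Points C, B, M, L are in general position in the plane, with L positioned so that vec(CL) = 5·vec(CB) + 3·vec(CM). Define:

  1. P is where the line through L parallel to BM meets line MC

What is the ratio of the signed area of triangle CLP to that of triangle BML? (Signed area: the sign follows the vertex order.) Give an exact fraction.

[CLP]:[BML] = -40/7

Assign C = (0, 0), B = (1, 0), M = (0, 1), L = (5, 3) — the answer is frame-independent, so this choice is without loss of generality.
1. P is where the line through L parallel to BM meets line MC ⇒ P = (0, 8)
2·[CLP] = 40, 2·[BML] = -7
[CLP]:[BML] = 40:-7 = -40/7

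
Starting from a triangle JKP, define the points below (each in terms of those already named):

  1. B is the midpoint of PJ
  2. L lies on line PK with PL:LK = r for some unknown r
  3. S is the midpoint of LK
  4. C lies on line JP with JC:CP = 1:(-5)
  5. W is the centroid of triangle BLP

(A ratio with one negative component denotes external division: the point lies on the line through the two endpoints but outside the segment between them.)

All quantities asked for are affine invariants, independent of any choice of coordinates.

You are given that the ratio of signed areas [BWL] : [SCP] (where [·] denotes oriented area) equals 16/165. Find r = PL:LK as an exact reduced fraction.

Assign J = (0, 0), K = (1, 0), P = (0, 1) — the answer is frame-independent, so this choice is without loss of generality.
1. B is the midpoint of PJ ⇒ B = (0, 1/2)
2. With PL:LK = r, write λ = r/(r+1) so L = P + λ·(K−P); L is affine-linear in λ
3. S is the midpoint of LK ⇒ S is an affine combination of earlier points and hence also affine-linear in λ
4. C lies on line JP with JC:CP = 1:(-5) ⇒ C = (0, -1/4)
5. W is the centroid of triangle BLP ⇒ W is an affine combination of earlier points and hence also affine-linear in λ
Every point depending on L is an affine combination of L and λ-independent points, so each such coordinate is linear in λ; the λ² term in each signed area is a multiple of (K−P)×(K−P) = 0, so 2·[BWL] and 2·[SCP] are each linear in λ. Evaluating at λ=0 and λ=1:
  2·[BWL] = -1/6·λ,   2·[SCP] = -5/8·λ − 5/8
So [BWL]:[SCP] = (-1/6·λ) / (-5/8·λ − 5/8). Setting this equal to 16/165:
  -1/6·λ = 16/165·(-5/8·λ − 5/8)  ⇒  λ = 4/7
Then r = λ/(1−λ) = (4/7)/(3/7) = 4/3. Check: with r = 4/3, L = (4/7, 3/7) and [BWL]:[SCP] = 16/165 as required.

r = 4/3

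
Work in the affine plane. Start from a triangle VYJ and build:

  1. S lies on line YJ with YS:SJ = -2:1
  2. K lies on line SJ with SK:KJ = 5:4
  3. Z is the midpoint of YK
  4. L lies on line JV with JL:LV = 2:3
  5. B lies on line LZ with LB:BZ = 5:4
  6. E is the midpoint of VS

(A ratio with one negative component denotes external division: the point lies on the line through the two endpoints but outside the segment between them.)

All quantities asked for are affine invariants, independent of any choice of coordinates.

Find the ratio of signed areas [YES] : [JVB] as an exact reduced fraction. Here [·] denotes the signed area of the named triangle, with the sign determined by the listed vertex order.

Work in coordinates with V = (0, 0), Y = (1, 0), J = (0, 1).
1. S lies on line YJ with YS:SJ = -2:1 ⇒ S = (-1, 2)
2. K lies on line SJ with SK:KJ = 5:4 ⇒ K = (-4/9, 13/9)
3. Z is the midpoint of YK ⇒ Z = (5/18, 13/18)
4. L lies on line JV with JL:LV = 2:3 ⇒ L = (0, 3/5)
5. B lies on line LZ with LB:BZ = 5:4 ⇒ B = (25/162, 541/810)
6. E is the midpoint of VS ⇒ E = (-1/2, 1)
2·[YES] = -1, 2·[JVB] = 25/162
[YES]:[JVB] = -1:25/162 = -162/25

[YES]:[JVB] = -162/25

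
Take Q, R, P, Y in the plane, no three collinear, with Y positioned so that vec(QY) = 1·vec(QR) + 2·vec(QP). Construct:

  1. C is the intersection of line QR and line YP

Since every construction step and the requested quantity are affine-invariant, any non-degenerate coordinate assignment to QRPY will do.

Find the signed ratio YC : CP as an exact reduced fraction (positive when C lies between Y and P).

Set Q = (0, 0), R = (1, 0), P = (0, 1), Y = (1, 2); any affine frame gives the same invariant.
1. C is the intersection of line QR and line YP ⇒ C = (-1, 0)
C = Y + t·(P−Y) with t = 2, so YC:CP = t:(1−t) = 2:-1

YC:CP = -2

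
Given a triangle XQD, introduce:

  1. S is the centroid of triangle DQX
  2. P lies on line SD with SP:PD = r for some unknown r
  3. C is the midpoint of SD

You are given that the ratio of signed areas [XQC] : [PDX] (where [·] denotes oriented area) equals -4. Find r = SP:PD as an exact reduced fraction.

Set X = (0, 0), Q = (1, 0), D = (0, 1); any affine frame gives the same invariant.
1. S is the centroid of triangle DQX ⇒ S = (1/3, 1/3)
2. With SP:PD = r, write λ = r/(r+1) so P = S + λ·(D−S); P is affine-linear in λ
3. C is the midpoint of SD ⇒ C = (1/6, 2/3)
Every point depending on P is an affine combination of P and λ-independent points, so each such coordinate is linear in λ; the λ² term in each signed area is a multiple of (D−S)×(D−S) = 0, so 2·[XQC] and 2·[PDX] are each linear in λ. Evaluating at λ=0 and λ=1:
  2·[XQC] = 2/3,   2·[PDX] = -1/3·λ + 1/3
So [XQC]:[PDX] = (2/3) / (-1/3·λ + 1/3). Setting this equal to -4:
  2/3 = -4·(-1/3·λ + 1/3)  ⇒  λ = 3/2
Then r = λ/(1−λ) = (3/2)/(-1/2) = -3. Check: with r = -3, P = (-1/6, 4/3) and [XQC]:[PDX] = -4 as required.

r = -3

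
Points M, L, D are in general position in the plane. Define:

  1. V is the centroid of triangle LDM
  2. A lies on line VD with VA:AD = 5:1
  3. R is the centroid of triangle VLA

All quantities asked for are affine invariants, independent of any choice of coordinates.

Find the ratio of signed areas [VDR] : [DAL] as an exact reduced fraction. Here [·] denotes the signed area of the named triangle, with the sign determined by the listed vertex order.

[VDR]:[DAL] = -2

Set M = (0, 0), L = (1, 0), D = (0, 1); any affine frame gives the same invariant.
1. V is the centroid of triangle LDM ⇒ V = (1/3, 1/3)
2. A lies on line VD with VA:AD = 5:1 ⇒ A = (1/18, 8/9)
3. R is the centroid of triangle VLA ⇒ R = (25/54, 11/27)
2·[VDR] = -1/9, 2·[DAL] = 1/18
[VDR]:[DAL] = -1/9:1/18 = -2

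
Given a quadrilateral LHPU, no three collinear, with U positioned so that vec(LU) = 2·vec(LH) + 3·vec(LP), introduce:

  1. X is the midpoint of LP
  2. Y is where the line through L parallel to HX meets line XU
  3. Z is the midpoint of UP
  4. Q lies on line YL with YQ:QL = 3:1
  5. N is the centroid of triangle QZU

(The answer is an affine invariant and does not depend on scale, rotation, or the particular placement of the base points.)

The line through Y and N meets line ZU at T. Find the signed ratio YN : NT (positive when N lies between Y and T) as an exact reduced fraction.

Set L = (0, 0), H = (1, 0), P = (0, 1), U = (2, 3); any affine frame gives the same invariant.
1. X is the midpoint of LP ⇒ X = (0, 1/2)
2. Y is where the line through L parallel to HX meets line XU ⇒ Y = (-2/7, 1/7)
3. Z is the midpoint of UP ⇒ Z = (1, 2)
4. Q lies on line YL with YQ:QL = 3:1 ⇒ Q = (-1/14, 1/28)
5. N is the centroid of triangle QZU ⇒ N = (41/42, 47/28)
line YN meets ZU at T = (54/23, 77/23)
N = Y + t·(T−Y) with t = 23/48, so YN:NT = 23/48:25/48

YN:NT = 23/25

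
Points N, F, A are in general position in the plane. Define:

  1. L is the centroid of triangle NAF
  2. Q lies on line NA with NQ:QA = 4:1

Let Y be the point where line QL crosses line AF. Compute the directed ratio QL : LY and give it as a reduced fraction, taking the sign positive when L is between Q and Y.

Work in coordinates with N = (0, 0), F = (1, 0), A = (0, 1).
1. L is the centroid of triangle NAF ⇒ L = (1/3, 1/3)
2. Q lies on line NA with NQ:QA = 4:1 ⇒ Q = (0, 4/5)
line QL meets AF at Y = (-1/2, 3/2)
L = Q + t·(Y−Q) with t = -2/3, so QL:LY = -2/3:5/3

QL:LY = -2/5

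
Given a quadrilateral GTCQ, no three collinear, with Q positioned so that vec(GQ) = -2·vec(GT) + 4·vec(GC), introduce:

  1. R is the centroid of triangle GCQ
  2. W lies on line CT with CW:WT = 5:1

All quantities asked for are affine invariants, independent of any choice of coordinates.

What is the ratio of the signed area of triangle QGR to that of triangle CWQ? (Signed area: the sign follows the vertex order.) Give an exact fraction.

[QGR]:[CWQ] = 4/5

Assign G = (0, 0), T = (1, 0), C = (0, 1), Q = (-2, 4) — the answer is frame-independent, so this choice is without loss of generality.
1. R is the centroid of triangle GCQ ⇒ R = (-2/3, 5/3)
2. W lies on line CT with CW:WT = 5:1 ⇒ W = (5/6, 1/6)
2·[QGR] = 2/3, 2·[CWQ] = 5/6
[QGR]:[CWQ] = 2/3:5/6 = 4/5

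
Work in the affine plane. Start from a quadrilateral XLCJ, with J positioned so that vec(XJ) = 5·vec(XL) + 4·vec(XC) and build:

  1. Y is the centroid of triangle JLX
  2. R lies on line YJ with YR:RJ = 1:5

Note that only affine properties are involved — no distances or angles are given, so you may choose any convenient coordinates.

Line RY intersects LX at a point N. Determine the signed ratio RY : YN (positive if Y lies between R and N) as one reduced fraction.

RY:YN = 1/3

Assign X = (0, 0), L = (1, 0), C = (0, 1), J = (5, 4) — the answer is frame-independent, so this choice is without loss of generality.
1. Y is the centroid of triangle JLX ⇒ Y = (2, 4/3)
2. R lies on line YJ with YR:RJ = 1:5 ⇒ R = (5/2, 16/9)
line RY meets LX at N = (1/2, 0)
Y = R + t·(N−R) with t = 1/4, so RY:YN = 1/4:3/4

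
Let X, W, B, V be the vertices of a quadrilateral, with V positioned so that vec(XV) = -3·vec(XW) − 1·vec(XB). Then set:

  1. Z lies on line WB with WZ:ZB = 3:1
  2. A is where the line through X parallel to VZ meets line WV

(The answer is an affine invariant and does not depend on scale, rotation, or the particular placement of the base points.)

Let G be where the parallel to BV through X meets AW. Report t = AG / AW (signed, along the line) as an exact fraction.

Choose coordinates X = (0, 0), W = (1, 0), B = (0, 1), V = (-3, -1).
1. Z lies on line WB with WZ:ZB = 3:1 ⇒ Z = (1/4, 3/4)
2. A is where the line through X parallel to VZ meets line WV ⇒ A = (-13/15, -7/15)
through X parallel to BV: direction (-3, -2); meets AW at G = (-3/5, -2/5)
G = A + t·(W−A) with t = 1/7

t = 1/7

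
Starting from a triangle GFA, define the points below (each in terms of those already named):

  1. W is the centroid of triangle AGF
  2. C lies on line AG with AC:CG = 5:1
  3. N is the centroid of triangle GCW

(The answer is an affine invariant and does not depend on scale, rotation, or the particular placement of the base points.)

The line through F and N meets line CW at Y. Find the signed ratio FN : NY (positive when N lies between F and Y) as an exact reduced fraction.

Set G = (0, 0), F = (1, 0), A = (0, 1); any affine frame gives the same invariant.
1. W is the centroid of triangle AGF ⇒ W = (1/3, 1/3)
2. C lies on line AG with AC:CG = 5:1 ⇒ C = (0, 1/6)
3. N is the centroid of triangle GCW ⇒ N = (1/9, 1/6)
line FN meets CW at Y = (1/33, 2/11)
N = F + t·(Y−F) with t = 11/12, so FN:NY = 11/12:1/12

FN:NY = 11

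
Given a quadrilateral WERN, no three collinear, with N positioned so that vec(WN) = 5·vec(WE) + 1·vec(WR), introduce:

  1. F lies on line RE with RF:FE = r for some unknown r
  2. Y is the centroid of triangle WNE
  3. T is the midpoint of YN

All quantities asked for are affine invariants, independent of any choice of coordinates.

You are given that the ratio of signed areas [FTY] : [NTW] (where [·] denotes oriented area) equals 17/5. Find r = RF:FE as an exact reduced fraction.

r = 3/2

Work in coordinates with W = (0, 0), E = (1, 0), R = (0, 1), N = (5, 1).
1. With RF:FE = r, write λ = r/(r+1) so F = R + λ·(E−R); F is affine-linear in λ
2. Y is the centroid of triangle WNE ⇒ Y = (2, 1/3)
3. T is the midpoint of YN ⇒ T = (7/2, 2/3)
Every point depending on F is an affine combination of F and λ-independent points, so each such coordinate is linear in λ; the λ² term in each signed area is a multiple of (E−R)×(E−R) = 0, so 2·[FTY] and 2·[NTW] are each linear in λ. Evaluating at λ=0 and λ=1:
  2·[FTY] = 11/6·λ − 5/3,   2·[NTW] = -1/6
So [FTY]:[NTW] = (11/6·λ − 5/3) / (-1/6). Setting this equal to 17/5:
  11/6·λ − 5/3 = 17/5·(-1/6)  ⇒  λ = 3/5
Then r = λ/(1−λ) = (3/5)/(2/5) = 3/2. Check: with r = 3/2, F = (3/5, 2/5) and [FTY]:[NTW] = 17/5 as required.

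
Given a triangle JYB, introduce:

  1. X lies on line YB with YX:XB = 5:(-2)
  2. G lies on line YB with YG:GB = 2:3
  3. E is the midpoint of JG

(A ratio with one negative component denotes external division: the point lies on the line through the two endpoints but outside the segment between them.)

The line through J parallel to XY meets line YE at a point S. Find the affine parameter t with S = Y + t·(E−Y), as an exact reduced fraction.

t = 2

Set J = (0, 0), Y = (1, 0), B = (0, 1); any affine frame gives the same invariant.
1. X lies on line YB with YX:XB = 5:(-2) ⇒ X = (-2/3, 5/3)
2. G lies on line YB with YG:GB = 2:3 ⇒ G = (3/5, 2/5)
3. E is the midpoint of JG ⇒ E = (3/10, 1/5)
through J parallel to XY: direction (5/3, -5/3); meets YE at S = (-2/5, 2/5)
S = Y + t·(E−Y) with t = 2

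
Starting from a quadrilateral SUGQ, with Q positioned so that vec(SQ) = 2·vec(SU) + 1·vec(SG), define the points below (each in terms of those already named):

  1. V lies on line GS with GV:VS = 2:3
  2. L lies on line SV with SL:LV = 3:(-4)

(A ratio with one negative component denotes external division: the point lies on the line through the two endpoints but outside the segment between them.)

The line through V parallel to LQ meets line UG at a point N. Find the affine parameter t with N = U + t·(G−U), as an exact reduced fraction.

t = 5/6

Work in coordinates with S = (0, 0), U = (1, 0), G = (0, 1), Q = (2, 1).
1. V lies on line GS with GV:VS = 2:3 ⇒ V = (0, 3/5)
2. L lies on line SV with SL:LV = 3:(-4) ⇒ L = (0, -9/5)
through V parallel to LQ: direction (2, 14/5); meets UG at N = (1/6, 5/6)
N = U + t·(G−U) with t = 5/6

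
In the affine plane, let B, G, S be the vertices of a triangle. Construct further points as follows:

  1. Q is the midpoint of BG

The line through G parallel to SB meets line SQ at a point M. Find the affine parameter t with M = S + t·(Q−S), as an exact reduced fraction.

t = 2

Set B = (0, 0), G = (1, 0), S = (0, 1); any affine frame gives the same invariant.
1. Q is the midpoint of BG ⇒ Q = (1/2, 0)
through G parallel to SB: direction (0, -1); meets SQ at M = (1, -1)
M = S + t·(Q−S) with t = 2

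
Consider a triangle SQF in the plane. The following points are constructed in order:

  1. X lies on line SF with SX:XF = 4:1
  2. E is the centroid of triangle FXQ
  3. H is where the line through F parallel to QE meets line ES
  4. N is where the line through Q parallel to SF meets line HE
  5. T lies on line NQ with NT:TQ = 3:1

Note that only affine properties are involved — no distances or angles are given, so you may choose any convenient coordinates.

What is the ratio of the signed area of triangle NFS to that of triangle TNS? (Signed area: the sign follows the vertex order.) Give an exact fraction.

Work in coordinates with S = (0, 0), Q = (1, 0), F = (0, 1).
1. X lies on line SF with SX:XF = 4:1 ⇒ X = (0, 4/5)
2. E is the centroid of triangle FXQ ⇒ E = (1/3, 3/5)
3. H is where the line through F parallel to QE meets line ES ⇒ H = (10/27, 2/3)
4. N is where the line through Q parallel to SF meets line HE ⇒ N = (1, 9/5)
5. T lies on line NQ with NT:TQ = 3:1 ⇒ T = (1, 9/20)
2·[NFS] = 1, 2·[TNS] = 27/20
[NFS]:[TNS] = 1:27/20 = 20/27

[NFS]:[TNS] = 20/27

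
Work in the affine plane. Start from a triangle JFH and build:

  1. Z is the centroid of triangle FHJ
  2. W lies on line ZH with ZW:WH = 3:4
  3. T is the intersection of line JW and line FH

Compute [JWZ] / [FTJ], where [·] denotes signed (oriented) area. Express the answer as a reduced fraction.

[JWZ]:[FTJ] = -17/91

Choose coordinates J = (0, 0), F = (1, 0), H = (0, 1).
1. Z is the centroid of triangle FHJ ⇒ Z = (1/3, 1/3)
2. W lies on line ZH with ZW:WH = 3:4 ⇒ W = (4/21, 13/21)
3. T is the intersection of line JW and line FH ⇒ T = (4/17, 13/17)
2·[JWZ] = -1/7, 2·[FTJ] = 13/17
[JWZ]:[FTJ] = -1/7:13/17 = -17/91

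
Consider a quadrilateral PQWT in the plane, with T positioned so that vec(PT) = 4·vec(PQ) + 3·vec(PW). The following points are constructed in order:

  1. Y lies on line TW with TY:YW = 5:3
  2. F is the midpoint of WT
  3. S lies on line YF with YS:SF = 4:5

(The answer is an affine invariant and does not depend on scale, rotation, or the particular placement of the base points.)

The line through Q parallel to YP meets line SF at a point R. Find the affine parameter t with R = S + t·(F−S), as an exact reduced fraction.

Set P = (0, 0), Q = (1, 0), W = (0, 1), T = (4, 3); any affine frame gives the same invariant.
1. Y lies on line TW with TY:YW = 5:3 ⇒ Y = (3/2, 7/4)
2. F is the midpoint of WT ⇒ F = (2, 2)
3. S lies on line YF with YS:SF = 4:5 ⇒ S = (31/18, 67/36)
through Q parallel to YP: direction (-3/2, -7/4); meets SF at R = (13/4, 21/8)
R = S + t·(F−S) with t = 11/2

t = 11/2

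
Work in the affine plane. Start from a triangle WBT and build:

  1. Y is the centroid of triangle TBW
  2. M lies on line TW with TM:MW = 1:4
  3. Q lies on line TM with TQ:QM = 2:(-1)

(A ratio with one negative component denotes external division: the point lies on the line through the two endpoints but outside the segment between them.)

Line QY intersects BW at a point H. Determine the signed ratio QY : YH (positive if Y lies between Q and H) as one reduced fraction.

QY:YH = 4/5

Set W = (0, 0), B = (1, 0), T = (0, 1); any affine frame gives the same invariant.
1. Y is the centroid of triangle TBW ⇒ Y = (1/3, 1/3)
2. M lies on line TW with TM:MW = 1:4 ⇒ M = (0, 4/5)
3. Q lies on line TM with TQ:QM = 2:(-1) ⇒ Q = (0, 3/5)
line QY meets BW at H = (3/4, 0)
Y = Q + t·(H−Q) with t = 4/9, so QY:YH = 4/9:5/9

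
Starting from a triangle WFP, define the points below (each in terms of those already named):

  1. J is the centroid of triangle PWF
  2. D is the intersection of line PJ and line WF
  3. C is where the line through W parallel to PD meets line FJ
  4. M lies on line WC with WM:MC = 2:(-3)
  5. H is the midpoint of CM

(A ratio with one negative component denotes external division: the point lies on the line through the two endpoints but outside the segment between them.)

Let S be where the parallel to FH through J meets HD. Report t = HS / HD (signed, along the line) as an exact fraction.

t = 3

Set W = (0, 0), F = (1, 0), P = (0, 1); any affine frame gives the same invariant.
1. J is the centroid of triangle PWF ⇒ J = (1/3, 1/3)
2. D is the intersection of line PJ and line WF ⇒ D = (1/2, 0)
3. C is where the line through W parallel to PD meets line FJ ⇒ C = (-1/3, 2/3)
4. M lies on line WC with WM:MC = 2:(-3) ⇒ M = (2/3, -4/3)
5. H is the midpoint of CM ⇒ H = (1/6, -1/3)
through J parallel to FH: direction (-5/6, -1/3); meets HD at S = (7/6, 2/3)
S = H + t·(D−H) with t = 3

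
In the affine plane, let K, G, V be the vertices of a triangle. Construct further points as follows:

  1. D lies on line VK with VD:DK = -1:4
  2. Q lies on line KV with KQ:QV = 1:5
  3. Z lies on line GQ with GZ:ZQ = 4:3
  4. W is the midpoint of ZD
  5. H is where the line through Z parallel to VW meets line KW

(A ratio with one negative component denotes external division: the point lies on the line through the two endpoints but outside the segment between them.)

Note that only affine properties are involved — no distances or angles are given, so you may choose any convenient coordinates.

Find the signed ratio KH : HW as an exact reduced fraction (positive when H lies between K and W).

KH:HW = 2

Set K = (0, 0), G = (1, 0), V = (0, 1); any affine frame gives the same invariant.
1. D lies on line VK with VD:DK = -1:4 ⇒ D = (0, 4/3)
2. Q lies on line KV with KQ:QV = 1:5 ⇒ Q = (0, 1/6)
3. Z lies on line GQ with GZ:ZQ = 4:3 ⇒ Z = (3/7, 2/21)
4. W is the midpoint of ZD ⇒ W = (3/14, 5/7)
5. H is where the line through Z parallel to VW meets line KW ⇒ H = (1/7, 10/21)
H = K + t·(W−K) with t = 2/3, so KH:HW = t:(1−t) = 2/3:1/3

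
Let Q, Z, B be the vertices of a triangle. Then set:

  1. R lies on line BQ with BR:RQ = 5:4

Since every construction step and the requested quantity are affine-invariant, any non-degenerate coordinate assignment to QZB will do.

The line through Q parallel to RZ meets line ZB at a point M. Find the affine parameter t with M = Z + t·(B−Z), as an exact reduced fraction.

Work in coordinates with Q = (0, 0), Z = (1, 0), B = (0, 1).
1. R lies on line BQ with BR:RQ = 5:4 ⇒ R = (0, 4/9)
through Q parallel to RZ: direction (1, -4/9); meets ZB at M = (9/5, -4/5)
M = Z + t·(B−Z) with t = -4/5

t = -4/5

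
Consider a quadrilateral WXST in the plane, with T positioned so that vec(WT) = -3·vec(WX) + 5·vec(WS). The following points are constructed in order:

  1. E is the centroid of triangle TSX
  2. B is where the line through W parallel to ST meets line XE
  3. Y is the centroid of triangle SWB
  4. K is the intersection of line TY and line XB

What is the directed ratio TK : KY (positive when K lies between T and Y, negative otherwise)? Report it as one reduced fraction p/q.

TK:KY = 3/7

Assign W = (0, 0), X = (1, 0), S = (0, 1), T = (-3, 5) — the answer is frame-independent, so this choice is without loss of generality.
1. E is the centroid of triangle TSX ⇒ E = (-2/3, 2)
2. B is where the line through W parallel to ST meets line XE ⇒ B = (-9, 12)
3. Y is the centroid of triangle SWB ⇒ Y = (-3, 13/3)
4. K is the intersection of line TY and line XB ⇒ K = (-3, 24/5)
K = T + t·(Y−T) with t = 3/10, so TK:KY = t:(1−t) = 3/10:7/10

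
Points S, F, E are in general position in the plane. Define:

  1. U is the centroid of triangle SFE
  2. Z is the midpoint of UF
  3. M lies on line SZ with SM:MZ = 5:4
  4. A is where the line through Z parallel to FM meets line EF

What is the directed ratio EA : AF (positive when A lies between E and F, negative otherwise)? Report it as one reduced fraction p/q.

Work in coordinates with S = (0, 0), F = (1, 0), E = (0, 1).
1. U is the centroid of triangle SFE ⇒ U = (1/3, 1/3)
2. Z is the midpoint of UF ⇒ Z = (2/3, 1/6)
3. M lies on line SZ with SM:MZ = 5:4 ⇒ M = (10/27, 5/54)
4. A is where the line through Z parallel to FM meets line EF ⇒ A = (25/29, 4/29)
A = E + t·(F−E) with t = 25/29, so EA:AF = t:(1−t) = 25/29:4/29

EA:AF = 25/4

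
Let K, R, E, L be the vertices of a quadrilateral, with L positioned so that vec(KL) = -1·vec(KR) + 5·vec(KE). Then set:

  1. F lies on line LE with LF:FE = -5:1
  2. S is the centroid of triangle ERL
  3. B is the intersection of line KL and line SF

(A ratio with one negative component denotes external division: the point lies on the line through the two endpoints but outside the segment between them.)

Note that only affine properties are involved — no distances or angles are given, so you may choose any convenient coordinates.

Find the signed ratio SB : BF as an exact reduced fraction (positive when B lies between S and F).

Choose coordinates K = (0, 0), R = (1, 0), E = (0, 1), L = (-1, 5).
1. F lies on line LE with LF:FE = -5:1 ⇒ F = (1/4, 0)
2. S is the centroid of triangle ERL ⇒ S = (0, 2)
3. B is the intersection of line KL and line SF ⇒ B = (2/3, -10/3)
B = S + t·(F−S) with t = 8/3, so SB:BF = t:(1−t) = 8/3:-5/3

SB:BF = -8/5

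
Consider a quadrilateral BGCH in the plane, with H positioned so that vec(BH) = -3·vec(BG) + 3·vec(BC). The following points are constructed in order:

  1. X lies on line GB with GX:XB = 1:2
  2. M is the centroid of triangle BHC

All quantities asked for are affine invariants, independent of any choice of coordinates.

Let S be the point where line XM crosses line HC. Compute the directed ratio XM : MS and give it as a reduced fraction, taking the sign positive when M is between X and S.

Set B = (0, 0), G = (1, 0), C = (0, 1), H = (-3, 3); any affine frame gives the same invariant.
1. X lies on line GB with GX:XB = 1:2 ⇒ X = (2/3, 0)
2. M is the centroid of triangle BHC ⇒ M = (-1, 4/3)
line XM meets HC at S = (-7/2, 10/3)
M = X + t·(S−X) with t = 2/5, so XM:MS = 2/5:3/5

XM:MS = 2/3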